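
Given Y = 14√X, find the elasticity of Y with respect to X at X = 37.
Elasticity = 1/2

Elasticity = (dY/dX) · (X/Y)

dY/dX = 7/√X
At X = 37: dY/dX = 7·√37/37, Y = 14·√37

Elasticity = (7·√37/37) · (37 / (14·√37)) = 1/2

Interpretation: for a small percentage change in X, the percentage change in Y is approximately 0.50 times as large.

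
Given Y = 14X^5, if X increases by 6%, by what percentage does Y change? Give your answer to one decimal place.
33.8%

For Y = 14X^5:
If X → X(1 + 0.06)
Then Y → Y · (1 + 0.06)^5
     ≈ Y · 1.3382

Percentage change = ((1 + 0.06)^5 − 1) × 100% ≈ 33.8%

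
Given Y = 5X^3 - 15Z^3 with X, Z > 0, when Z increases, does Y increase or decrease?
Y decreases

Taking the partial derivative:
∂Y/∂Z = -45Z^2

∂Y/∂Z = -45Z^2 < 0 (assuming positive values)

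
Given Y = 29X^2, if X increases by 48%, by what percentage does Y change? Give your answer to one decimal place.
119.0%

For Y = 29X^2:
If X → X(1 + 0.48)
Then Y → Y · (1 + 0.48)^2
     = Y · 2.1904

Percentage change = ((1 + 0.48)^2 − 1) × 100% ≈ 119.0%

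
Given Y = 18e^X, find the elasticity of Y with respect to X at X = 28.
Elasticity = 28

Elasticity = (dY/dX) · (X/Y)

dY/dX = 18·e^X
At X = 28: dY/dX = 18·e^28, Y = 18·e^28

Elasticity = (18·e^28) · (28 / (18·e^28)) = 28

Interpretation: for a small percentage change in X, the percentage change in Y is approximately 28.00 times as large.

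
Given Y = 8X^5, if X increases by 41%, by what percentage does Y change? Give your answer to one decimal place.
457.3%

For Y = 8X^5:
If X → X(1 + 0.41)
Then Y → Y · (1 + 0.41)^5
     ≈ Y · 5.5731

Percentage change = ((1 + 0.41)^5 − 1) × 100% ≈ 457.3%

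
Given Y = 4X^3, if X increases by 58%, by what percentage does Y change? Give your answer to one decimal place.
294.4%

For Y = 4X^3:
If X → X(1 + 0.58)
Then Y → Y · (1 + 0.58)^3
     ≈ Y · 3.9443

Percentage change = ((1 + 0.58)^3 − 1) × 100% ≈ 294.4%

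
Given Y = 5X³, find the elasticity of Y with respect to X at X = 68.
Elasticity = 3

Elasticity = (dY/dX) · (X/Y)

dY/dX = 15·X²
At X = 68: dY/dX = 69360, Y = 1572160

Elasticity = 69360 · (68 / 1572160) = 3

Interpretation: for a small percentage change in X, the percentage change in Y is approximately 3.00 times as large.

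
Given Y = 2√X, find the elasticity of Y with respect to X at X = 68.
Elasticity = 1/2

Elasticity = (dY/dX) · (X/Y)

dY/dX = 1/√X
At X = 68: dY/dX = √17/34, Y = 4·√17

Elasticity = (√17/34) · (68 / (4·√17)) = 1/2

Interpretation: for a small percentage change in X, the percentage change in Y is approximately 0.50 times as large.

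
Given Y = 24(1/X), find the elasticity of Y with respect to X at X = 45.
Elasticity = -1

Elasticity = (dY/dX) · (X/Y)

dY/dX = -24/X²
At X = 45: dY/dX = -8/675, Y = 8/15

Elasticity = (-8/675) · (45 / (8/15)) = -1

Interpretation: for a small percentage change in X, the percentage change in Y is approximately -1.00 times as large.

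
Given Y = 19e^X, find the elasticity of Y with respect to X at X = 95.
Elasticity = 95

Elasticity = (dY/dX) · (X/Y)

dY/dX = 19·e^X
At X = 95: dY/dX = 19·e^95, Y = 19·e^95

Elasticity = (19·e^95) · (95 / (19·e^95)) = 95

Interpretation: for a small percentage change in X, the percentage change in Y is approximately 95.00 times as large.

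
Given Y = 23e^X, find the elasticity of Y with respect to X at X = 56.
Elasticity = 56

Elasticity = (dY/dX) · (X/Y)

dY/dX = 23·e^X
At X = 56: dY/dX = 23·e^56, Y = 23·e^56

Elasticity = (23·e^56) · (56 / (23·e^56)) = 56

Interpretation: for a small percentage change in X, the percentage change in Y is approximately 56.00 times as large.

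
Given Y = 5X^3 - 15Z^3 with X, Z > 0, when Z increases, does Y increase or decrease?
Y decreases

Taking the partial derivative:
∂Y/∂Z = -45Z^2

∂Y/∂Z = -45Z^2 < 0 (assuming positive values)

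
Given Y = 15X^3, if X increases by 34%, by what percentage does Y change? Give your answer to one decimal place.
140.6%

For Y = 15X^3:
If X → X(1 + 0.34)
Then Y → Y · (1 + 0.34)^3
     ≈ Y · 2.4061

Percentage change = ((1 + 0.34)^3 − 1) × 100% ≈ 140.6%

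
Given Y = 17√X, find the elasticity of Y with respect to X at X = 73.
Elasticity = 1/2

Elasticity = (dY/dX) · (X/Y)

dY/dX = 17/(2·√X)
At X = 73: dY/dX = 17·√73/146, Y = 17·√73

Elasticity = (17·√73/146) · (73 / (17·√73)) = 1/2

Interpretation: for a small percentage change in X, the percentage change in Y is approximately 0.50 times as large.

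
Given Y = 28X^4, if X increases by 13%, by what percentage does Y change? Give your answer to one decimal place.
63.0%

For Y = 28X^4:
If X → X(1 + 0.13)
Then Y → Y · (1 + 0.13)^4
     ≈ Y · 1.6305

Percentage change = ((1 + 0.13)^4 − 1) × 100% ≈ 63.0%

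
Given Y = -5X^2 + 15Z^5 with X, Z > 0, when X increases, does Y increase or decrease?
Y decreases

Taking the partial derivative:
∂Y/∂X = -10X

∂Y/∂X = -10X < 0 (assuming positive values)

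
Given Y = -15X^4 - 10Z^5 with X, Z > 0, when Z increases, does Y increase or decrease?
Y decreases

Taking the partial derivative:
∂Y/∂Z = -50Z^4

∂Y/∂Z = -50Z^4 < 0 (assuming positive values)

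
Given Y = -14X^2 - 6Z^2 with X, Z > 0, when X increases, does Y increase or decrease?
Y decreases

Taking the partial derivative:
∂Y/∂X = -28X

∂Y/∂X = -28X < 0 (assuming positive values)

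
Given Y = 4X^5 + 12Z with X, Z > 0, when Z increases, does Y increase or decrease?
Y increases

Taking the partial derivative:
∂Y/∂Z = 12

∂Y/∂Z = 12 > 0 (assuming positive values)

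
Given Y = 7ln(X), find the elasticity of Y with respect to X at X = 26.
Elasticity = 1/ln(26) ≈ 0.3069

Elasticity = (dY/dX) · (X/Y)

dY/dX = 7/X
At X = 26: dY/dX = 7/26, Y = 7·ln(26)

Elasticity = (7/26) · (26 / (7·ln(26))) = 1/ln(26) ≈ 0.3069

Interpretation: for a small percentage change in X, the percentage change in Y is approximately 0.31 times as large.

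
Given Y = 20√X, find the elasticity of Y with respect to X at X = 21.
Elasticity = 1/2

Elasticity = (dY/dX) · (X/Y)

dY/dX = 10/√X
At X = 21: dY/dX = 10·√21/21, Y = 20·√21

Elasticity = (10·√21/21) · (21 / (20·√21)) = 1/2

Interpretation: for a small percentage change in X, the percentage change in Y is approximately 0.50 times as large.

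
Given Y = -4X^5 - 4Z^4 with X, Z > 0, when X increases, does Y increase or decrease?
Y decreases

Taking the partial derivative:
∂Y/∂X = -20X^4

∂Y/∂X = -20X^4 < 0 (assuming positive values)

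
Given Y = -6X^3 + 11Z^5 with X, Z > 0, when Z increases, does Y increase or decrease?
Y increases

Taking the partial derivative:
∂Y/∂Z = 55Z^4

∂Y/∂Z = 55Z^4 > 0 (assuming positive values)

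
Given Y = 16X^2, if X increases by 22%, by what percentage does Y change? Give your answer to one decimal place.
48.8%

For Y = 16X^2:
If X → X(1 + 0.22)
Then Y → Y · (1 + 0.22)^2
     = Y · 1.4884

Percentage change = ((1 + 0.22)^2 − 1) × 100% ≈ 48.8%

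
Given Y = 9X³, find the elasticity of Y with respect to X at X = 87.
Elasticity = 3

Elasticity = (dY/dX) · (X/Y)

dY/dX = 27·X²
At X = 87: dY/dX = 204363, Y = 5926527

Elasticity = 204363 · (87 / 5926527) = 3

Interpretation: for a small percentage change in X, the percentage change in Y is approximately 3.00 times as large.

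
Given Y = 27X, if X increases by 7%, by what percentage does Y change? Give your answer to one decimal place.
7.0%

For Y = 27X:
If X → X(1 + 0.07)
Then Y → Y · (1 + 0.07)^1
     = Y · 1.0700

Percentage change = ((1 + 0.07)^1 − 1) × 100% = 7.0%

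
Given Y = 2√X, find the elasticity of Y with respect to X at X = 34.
Elasticity = 1/2

Elasticity = (dY/dX) · (X/Y)

dY/dX = 1/√X
At X = 34: dY/dX = √34/34, Y = 2·√34

Elasticity = (√34/34) · (34 / (2·√34)) = 1/2

Interpretation: for a small percentage change in X, the percentage change in Y is approximately 0.50 times as large.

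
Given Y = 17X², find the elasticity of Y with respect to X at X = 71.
Elasticity = 2

Elasticity = (dY/dX) · (X/Y)

dY/dX = 34·X
At X = 71: dY/dX = 2414, Y = 85697

Elasticity = 2414 · (71 / 85697) = 2

Interpretation: for a small percentage change in X, the percentage change in Y is approximately 2.00 times as large.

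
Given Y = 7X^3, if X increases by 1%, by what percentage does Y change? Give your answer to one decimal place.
3.0%

For Y = 7X^3:
If X → X(1 + 0.01)
Then Y → Y · (1 + 0.01)^3
     ≈ Y · 1.0303

Percentage change = ((1 + 0.01)^3 − 1) × 100% ≈ 3.0%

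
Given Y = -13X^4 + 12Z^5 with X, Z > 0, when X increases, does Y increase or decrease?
Y decreases

Taking the partial derivative:
∂Y/∂X = -52X^3

∂Y/∂X = -52X^3 < 0 (assuming positive values)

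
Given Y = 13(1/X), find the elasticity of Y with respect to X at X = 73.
Elasticity = -1

Elasticity = (dY/dX) · (X/Y)

dY/dX = -13/X²
At X = 73: dY/dX = -13/5329, Y = 13/73

Elasticity = (-13/5329) · (73 / (13/73)) = -1

Interpretation: for a small percentage change in X, the percentage change in Y is approximately -1.00 times as large.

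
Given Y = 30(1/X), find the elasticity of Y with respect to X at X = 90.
Elasticity = -1

Elasticity = (dY/dX) · (X/Y)

dY/dX = -30/X²
At X = 90: dY/dX = -1/270, Y = 1/3

Elasticity = (-1/270) · (90 / (1/3)) = -1

Interpretation: for a small percentage change in X, the percentage change in Y is approximately -1.00 times as large.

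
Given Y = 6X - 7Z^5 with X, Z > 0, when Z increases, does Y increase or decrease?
Y decreases

Taking the partial derivative:
∂Y/∂Z = -35Z^4

∂Y/∂Z = -35Z^4 < 0 (assuming positive values)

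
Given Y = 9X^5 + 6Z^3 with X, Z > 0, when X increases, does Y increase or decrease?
Y increases

Taking the partial derivative:
∂Y/∂X = 45X^4

∂Y/∂X = 45X^4 > 0 (assuming positive values)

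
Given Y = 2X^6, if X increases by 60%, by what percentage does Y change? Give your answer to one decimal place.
1577.7%

For Y = 2X^6:
If X → X(1 + 0.6)
Then Y → Y · (1 + 0.6)^6
     ≈ Y · 16.7772

Percentage change = ((1 + 0.6)^6 − 1) × 100% ≈ 1577.7%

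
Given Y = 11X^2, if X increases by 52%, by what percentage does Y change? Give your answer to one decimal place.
131.0%

For Y = 11X^2:
If X → X(1 + 0.52)
Then Y → Y · (1 + 0.52)^2
     = Y · 2.3104

Percentage change = ((1 + 0.52)^2 − 1) × 100% ≈ 131.0%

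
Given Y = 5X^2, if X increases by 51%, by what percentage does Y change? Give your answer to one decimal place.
128.0%

For Y = 5X^2:
If X → X(1 + 0.51)
Then Y → Y · (1 + 0.51)^2
     = Y · 2.2801

Percentage change = ((1 + 0.51)^2 − 1) × 100% ≈ 128.0%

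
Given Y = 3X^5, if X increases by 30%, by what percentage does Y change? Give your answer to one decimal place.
271.3%

For Y = 3X^5:
If X → X(1 + 0.3)
Then Y → Y · (1 + 0.3)^5
     ≈ Y · 3.7129

Percentage change = ((1 + 0.3)^5 − 1) × 100% ≈ 271.3%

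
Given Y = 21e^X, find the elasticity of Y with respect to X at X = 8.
Elasticity = 8

Elasticity = (dY/dX) · (X/Y)

dY/dX = 21·e^X
At X = 8: dY/dX = 21·e^8, Y = 21·e^8

Elasticity = (21·e^8) · (8 / (21·e^8)) = 8

Interpretation: for a small percentage change in X, the percentage change in Y is approximately 8.00 times as large.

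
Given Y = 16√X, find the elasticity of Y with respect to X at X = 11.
Elasticity = 1/2

Elasticity = (dY/dX) · (X/Y)

dY/dX = 8/√X
At X = 11: dY/dX = 8·√11/11, Y = 16·√11

Elasticity = (8·√11/11) · (11 / (16·√11)) = 1/2

Interpretation: for a small percentage change in X, the percentage change in Y is approximately 0.50 times as large.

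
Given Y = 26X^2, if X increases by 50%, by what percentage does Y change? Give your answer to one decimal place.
125.0%

For Y = 26X^2:
If X → X(1 + 0.5)
Then Y → Y · (1 + 0.5)^2
     = Y · 2.2500

Percentage change = ((1 + 0.5)^2 − 1) × 100% = 125.0%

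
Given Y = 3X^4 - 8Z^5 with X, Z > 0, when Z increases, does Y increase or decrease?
Y decreases

Taking the partial derivative:
∂Y/∂Z = -40Z^4

∂Y/∂Z = -40Z^4 < 0 (assuming positive values)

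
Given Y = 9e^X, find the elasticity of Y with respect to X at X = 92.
Elasticity = 92

Elasticity = (dY/dX) · (X/Y)

dY/dX = 9·e^X
At X = 92: dY/dX = 9·e^92, Y = 9·e^92

Elasticity = (9·e^92) · (92 / (9·e^92)) = 92

Interpretation: for a small percentage change in X, the percentage change in Y is approximately 92.00 times as large.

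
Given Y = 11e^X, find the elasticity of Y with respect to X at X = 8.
Elasticity = 8

Elasticity = (dY/dX) · (X/Y)

dY/dX = 11·e^X
At X = 8: dY/dX = 11·e^8, Y = 11·e^8

Elasticity = (11·e^8) · (8 / (11·e^8)) = 8

Interpretation: for a small percentage change in X, the percentage change in Y is approximately 8.00 times as large.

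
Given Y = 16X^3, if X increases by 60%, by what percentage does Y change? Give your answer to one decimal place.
309.6%

For Y = 16X^3:
If X → X(1 + 0.6)
Then Y → Y · (1 + 0.6)^3
     = Y · 4.0960

Percentage change = ((1 + 0.6)^3 − 1) × 100% = 309.6%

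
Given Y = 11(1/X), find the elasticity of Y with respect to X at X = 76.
Elasticity = -1

Elasticity = (dY/dX) · (X/Y)

dY/dX = -11/X²
At X = 76: dY/dX = -11/5776, Y = 11/76

Elasticity = (-11/5776) · (76 / (11/76)) = -1

Interpretation: for a small percentage change in X, the percentage change in Y is approximately -1.00 times as large.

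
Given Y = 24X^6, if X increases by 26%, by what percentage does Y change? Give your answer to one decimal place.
300.2%

For Y = 24X^6:
If X → X(1 + 0.26)
Then Y → Y · (1 + 0.26)^6
     ≈ Y · 4.0015

Percentage change = ((1 + 0.26)^6 − 1) × 100% ≈ 300.2%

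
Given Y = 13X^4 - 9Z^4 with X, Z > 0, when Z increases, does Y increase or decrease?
Y decreases

Taking the partial derivative:
∂Y/∂Z = -36Z^3

∂Y/∂Z = -36Z^3 < 0 (assuming positive values)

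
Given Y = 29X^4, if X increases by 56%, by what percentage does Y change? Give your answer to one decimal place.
492.2%

For Y = 29X^4:
If X → X(1 + 0.56)
Then Y → Y · (1 + 0.56)^4
     ≈ Y · 5.9224

Percentage change = ((1 + 0.56)^4 − 1) × 100% ≈ 492.2%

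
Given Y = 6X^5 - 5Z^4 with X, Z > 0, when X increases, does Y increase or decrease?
Y increases

Taking the partial derivative:
∂Y/∂X = 30X^4

∂Y/∂X = 30X^4 > 0 (assuming positive values)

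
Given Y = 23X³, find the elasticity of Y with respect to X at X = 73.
Elasticity = 3

Elasticity = (dY/dX) · (X/Y)

dY/dX = 69·X²
At X = 73: dY/dX = 367701, Y = 8947391

Elasticity = 367701 · (73 / 8947391) = 3

Interpretation: for a small percentage change in X, the percentage change in Y is approximately 3.00 times as large.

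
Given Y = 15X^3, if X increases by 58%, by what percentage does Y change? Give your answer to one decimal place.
294.4%

For Y = 15X^3:
If X → X(1 + 0.58)
Then Y → Y · (1 + 0.58)^3
     ≈ Y · 3.9443

Percentage change = ((1 + 0.58)^3 − 1) × 100% ≈ 294.4%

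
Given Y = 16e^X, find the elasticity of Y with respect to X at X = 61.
Elasticity = 61

Elasticity = (dY/dX) · (X/Y)

dY/dX = 16·e^X
At X = 61: dY/dX = 16·e^61, Y = 16·e^61

Elasticity = (16·e^61) · (61 / (16·e^61)) = 61

Interpretation: for a small percentage change in X, the percentage change in Y is approximately 61.00 times as large.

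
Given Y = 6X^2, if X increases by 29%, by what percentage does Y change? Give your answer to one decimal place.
66.4%

For Y = 6X^2:
If X → X(1 + 0.29)
Then Y → Y · (1 + 0.29)^2
     = Y · 1.6641

Percentage change = ((1 + 0.29)^2 − 1) × 100% ≈ 66.4%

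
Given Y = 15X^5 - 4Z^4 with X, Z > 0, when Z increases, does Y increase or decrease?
Y decreases

Taking the partial derivative:
∂Y/∂Z = -16Z^3

∂Y/∂Z = -16Z^3 < 0 (assuming positive values)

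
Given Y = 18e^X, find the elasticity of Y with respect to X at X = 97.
Elasticity = 97

Elasticity = (dY/dX) · (X/Y)

dY/dX = 18·e^X
At X = 97: dY/dX = 18·e^97, Y = 18·e^97

Elasticity = (18·e^97) · (97 / (18·e^97)) = 97

Interpretation: for a small percentage change in X, the percentage change in Y is approximately 97.00 times as large.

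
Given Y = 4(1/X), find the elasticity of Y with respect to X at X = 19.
Elasticity = -1

Elasticity = (dY/dX) · (X/Y)

dY/dX = -4/X²
At X = 19: dY/dX = -4/361, Y = 4/19

Elasticity = (-4/361) · (19 / (4/19)) = -1

Interpretation: for a small percentage change in X, the percentage change in Y is approximately -1.00 times as large.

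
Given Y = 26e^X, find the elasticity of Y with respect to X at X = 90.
Elasticity = 90

Elasticity = (dY/dX) · (X/Y)

dY/dX = 26·e^X
At X = 90: dY/dX = 26·e^90, Y = 26·e^90

Elasticity = (26·e^90) · (90 / (26·e^90)) = 90

Interpretation: for a small percentage change in X, the percentage change in Y is approximately 90.00 times as large.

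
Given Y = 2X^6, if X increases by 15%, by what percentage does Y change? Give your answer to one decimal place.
131.3%

For Y = 2X^6:
If X → X(1 + 0.15)
Then Y → Y · (1 + 0.15)^6
     ≈ Y · 2.3131

Percentage change = ((1 + 0.15)^6 − 1) × 100% ≈ 131.3%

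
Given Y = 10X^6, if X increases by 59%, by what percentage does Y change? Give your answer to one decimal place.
1515.8%

For Y = 10X^6:
If X → X(1 + 0.59)
Then Y → Y · (1 + 0.59)^6
     ≈ Y · 16.1578

Percentage change = ((1 + 0.59)^6 − 1) × 100% ≈ 1515.8%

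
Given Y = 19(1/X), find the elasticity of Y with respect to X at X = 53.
Elasticity = -1

Elasticity = (dY/dX) · (X/Y)

dY/dX = -19/X²
At X = 53: dY/dX = -19/2809, Y = 19/53

Elasticity = (-19/2809) · (53 / (19/53)) = -1

Interpretation: for a small percentage change in X, the percentage change in Y is approximately -1.00 times as large.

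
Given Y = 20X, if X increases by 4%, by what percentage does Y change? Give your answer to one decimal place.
4.0%

For Y = 20X:
If X → X(1 + 0.04)
Then Y → Y · (1 + 0.04)^1
     = Y · 1.0400

Percentage change = ((1 + 0.04)^1 − 1) × 100% = 4.0%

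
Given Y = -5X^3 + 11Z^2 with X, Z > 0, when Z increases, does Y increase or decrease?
Y increases

Taking the partial derivative:
∂Y/∂Z = 22Z

∂Y/∂Z = 22Z > 0 (assuming positive values)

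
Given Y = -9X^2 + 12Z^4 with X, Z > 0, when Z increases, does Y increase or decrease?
Y increases

Taking the partial derivative:
∂Y/∂Z = 48Z^3

∂Y/∂Z = 48Z^3 > 0 (assuming positive values)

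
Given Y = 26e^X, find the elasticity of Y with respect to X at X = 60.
Elasticity = 60

Elasticity = (dY/dX) · (X/Y)

dY/dX = 26·e^X
At X = 60: dY/dX = 26·e^60, Y = 26·e^60

Elasticity = (26·e^60) · (60 / (26·e^60)) = 60

Interpretation: for a small percentage change in X, the percentage change in Y is approximately 60.00 times as large.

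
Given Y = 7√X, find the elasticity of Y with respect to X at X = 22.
Elasticity = 1/2

Elasticity = (dY/dX) · (X/Y)

dY/dX = 7/(2·√X)
At X = 22: dY/dX = 7·√22/44, Y = 7·√22

Elasticity = (7·√22/44) · (22 / (7·√22)) = 1/2

Interpretation: for a small percentage change in X, the percentage change in Y is approximately 0.50 times as large.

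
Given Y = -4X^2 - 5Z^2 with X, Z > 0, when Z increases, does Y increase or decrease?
Y decreases

Taking the partial derivative:
∂Y/∂Z = -10Z

∂Y/∂Z = -10Z < 0 (assuming positive values)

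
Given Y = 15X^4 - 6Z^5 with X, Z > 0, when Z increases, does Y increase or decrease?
Y decreases

Taking the partial derivative:
∂Y/∂Z = -30Z^4

∂Y/∂Z = -30Z^4 < 0 (assuming positive values)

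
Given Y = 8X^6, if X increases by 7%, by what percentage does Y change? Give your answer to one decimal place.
50.1%

For Y = 8X^6:
If X → X(1 + 0.07)
Then Y → Y · (1 + 0.07)^6
     ≈ Y · 1.5007

Percentage change = ((1 + 0.07)^6 − 1) × 100% ≈ 50.1%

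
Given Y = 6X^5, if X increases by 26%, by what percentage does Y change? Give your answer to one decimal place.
217.6%

For Y = 6X^5:
If X → X(1 + 0.26)
Then Y → Y · (1 + 0.26)^5
     ≈ Y · 3.1758

Percentage change = ((1 + 0.26)^5 − 1) × 100% ≈ 217.6%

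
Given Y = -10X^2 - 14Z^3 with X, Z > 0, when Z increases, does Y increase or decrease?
Y decreases

Taking the partial derivative:
∂Y/∂Z = -42Z^2

∂Y/∂Z = -42Z^2 < 0 (assuming positive values)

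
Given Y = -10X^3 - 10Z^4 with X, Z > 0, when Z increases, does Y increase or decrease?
Y decreases

Taking the partial derivative:
∂Y/∂Z = -40Z^3

∂Y/∂Z = -40Z^3 < 0 (assuming positive values)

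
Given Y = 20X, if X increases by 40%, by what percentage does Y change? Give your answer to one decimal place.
40.0%

For Y = 20X:
If X → X(1 + 0.4)
Then Y → Y · (1 + 0.4)^1
     = Y · 1.4000

Percentage change = ((1 + 0.4)^1 − 1) × 100% = 40.0%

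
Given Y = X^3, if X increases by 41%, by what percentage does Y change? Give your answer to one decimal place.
180.3%

For Y = X^3:
If X → X(1 + 0.41)
Then Y → Y · (1 + 0.41)^3
     ≈ Y · 2.8032

Percentage change = ((1 + 0.41)^3 − 1) × 100% ≈ 180.3%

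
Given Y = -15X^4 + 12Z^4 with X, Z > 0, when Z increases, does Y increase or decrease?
Y increases

Taking the partial derivative:
∂Y/∂Z = 48Z^3

∂Y/∂Z = 48Z^3 > 0 (assuming positive values)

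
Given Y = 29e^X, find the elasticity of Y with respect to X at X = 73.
Elasticity = 73

Elasticity = (dY/dX) · (X/Y)

dY/dX = 29·e^X
At X = 73: dY/dX = 29·e^73, Y = 29·e^73

Elasticity = (29·e^73) · (73 / (29·e^73)) = 73

Interpretation: for a small percentage change in X, the percentage change in Y is approximately 73.00 times as large.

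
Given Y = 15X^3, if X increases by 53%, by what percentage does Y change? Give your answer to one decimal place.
258.2%

For Y = 15X^3:
If X → X(1 + 0.53)
Then Y → Y · (1 + 0.53)^3
     ≈ Y · 3.5816

Percentage change = ((1 + 0.53)^3 − 1) × 100% ≈ 258.2%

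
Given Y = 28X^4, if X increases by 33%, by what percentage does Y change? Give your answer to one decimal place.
212.9%

For Y = 28X^4:
If X → X(1 + 0.33)
Then Y → Y · (1 + 0.33)^4
     ≈ Y · 3.1290

Percentage change = ((1 + 0.33)^4 − 1) × 100% ≈ 212.9%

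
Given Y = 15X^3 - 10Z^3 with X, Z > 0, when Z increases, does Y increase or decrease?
Y decreases

Taking the partial derivative:
∂Y/∂Z = -30Z^2

∂Y/∂Z = -30Z^2 < 0 (assuming positive values)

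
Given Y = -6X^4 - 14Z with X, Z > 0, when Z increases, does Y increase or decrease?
Y decreases

Taking the partial derivative:
∂Y/∂Z = -14

∂Y/∂Z = -14 < 0 (assuming positive values)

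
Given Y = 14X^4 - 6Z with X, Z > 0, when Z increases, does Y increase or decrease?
Y decreases

Taking the partial derivative:
∂Y/∂Z = -6

∂Y/∂Z = -6 < 0 (assuming positive values)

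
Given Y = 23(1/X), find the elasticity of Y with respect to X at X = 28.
Elasticity = -1

Elasticity = (dY/dX) · (X/Y)

dY/dX = -23/X²
At X = 28: dY/dX = -23/784, Y = 23/28

Elasticity = (-23/784) · (28 / (23/28)) = -1

Interpretation: for a small percentage change in X, the percentage change in Y is approximately -1.00 times as large.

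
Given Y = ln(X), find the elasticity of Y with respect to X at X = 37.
Elasticity = 1/ln(37) ≈ 0.2769

Elasticity = (dY/dX) · (X/Y)

dY/dX = 1/X
At X = 37: dY/dX = 1/37, Y = ln(37)

Elasticity = (1/37) · (37 / (ln(37))) = 1/ln(37) ≈ 0.2769

Interpretation: for a small percentage change in X, the percentage change in Y is approximately 0.28 times as large.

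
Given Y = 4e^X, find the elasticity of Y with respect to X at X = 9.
Elasticity = 9

Elasticity = (dY/dX) · (X/Y)

dY/dX = 4·e^X
At X = 9: dY/dX = 4·e^9, Y = 4·e^9

Elasticity = (4·e^9) · (9 / (4·e^9)) = 9

Interpretation: for a small percentage change in X, the percentage change in Y is approximately 9.00 times as large.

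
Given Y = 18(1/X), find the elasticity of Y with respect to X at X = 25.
Elasticity = -1

Elasticity = (dY/dX) · (X/Y)

dY/dX = -18/X²
At X = 25: dY/dX = -18/625, Y = 18/25

Elasticity = (-18/625) · (25 / (18/25)) = -1

Interpretation: for a small percentage change in X, the percentage change in Y is approximately -1.00 times as large.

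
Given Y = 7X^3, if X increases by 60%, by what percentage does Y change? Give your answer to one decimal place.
309.6%

For Y = 7X^3:
If X → X(1 + 0.6)
Then Y → Y · (1 + 0.6)^3
     = Y · 4.0960

Percentage change = ((1 + 0.6)^3 − 1) × 100% = 309.6%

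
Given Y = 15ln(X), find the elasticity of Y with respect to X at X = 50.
Elasticity = 1/ln(50) ≈ 0.2556

Elasticity = (dY/dX) · (X/Y)

dY/dX = 15/X
At X = 50: dY/dX = 3/10, Y = 15·ln(50)

Elasticity = (3/10) · (50 / (15·ln(50))) = 1/ln(50) ≈ 0.2556

Interpretation: for a small percentage change in X, the percentage change in Y is approximately 0.26 times as large.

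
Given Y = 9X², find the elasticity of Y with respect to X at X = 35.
Elasticity = 2

Elasticity = (dY/dX) · (X/Y)

dY/dX = 18·X
At X = 35: dY/dX = 630, Y = 11025

Elasticity = 630 · (35 / 11025) = 2

Interpretation: for a small percentage change in X, the percentage change in Y is approximately 2.00 times as large.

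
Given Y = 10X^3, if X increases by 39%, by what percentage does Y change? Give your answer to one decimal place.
168.6%

For Y = 10X^3:
If X → X(1 + 0.39)
Then Y → Y · (1 + 0.39)^3
     ≈ Y · 2.6856

Percentage change = ((1 + 0.39)^3 − 1) × 100% ≈ 168.6%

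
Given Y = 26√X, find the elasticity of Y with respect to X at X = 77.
Elasticity = 1/2

Elasticity = (dY/dX) · (X/Y)

dY/dX = 13/√X
At X = 77: dY/dX = 13·√77/77, Y = 26·√77

Elasticity = (13·√77/77) · (77 / (26·√77)) = 1/2

Interpretation: for a small percentage change in X, the percentage change in Y is approximately 0.50 times as large.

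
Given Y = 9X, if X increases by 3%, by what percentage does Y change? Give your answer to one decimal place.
3.0%

For Y = 9X:
If X → X(1 + 0.03)
Then Y → Y · (1 + 0.03)^1
     = Y · 1.0300

Percentage change = ((1 + 0.03)^1 − 1) × 100% = 3.0%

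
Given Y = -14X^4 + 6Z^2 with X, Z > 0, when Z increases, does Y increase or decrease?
Y increases

Taking the partial derivative:
∂Y/∂Z = 12Z

∂Y/∂Z = 12Z > 0 (assuming positive values)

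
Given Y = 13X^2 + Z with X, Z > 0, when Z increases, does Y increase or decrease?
Y increases

Taking the partial derivative:
∂Y/∂Z = 1

∂Y/∂Z = 1 > 0 (assuming positive values)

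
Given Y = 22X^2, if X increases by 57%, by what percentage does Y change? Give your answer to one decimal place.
146.5%

For Y = 22X^2:
If X → X(1 + 0.57)
Then Y → Y · (1 + 0.57)^2
     = Y · 2.4649

Percentage change = ((1 + 0.57)^2 − 1) × 100% ≈ 146.5%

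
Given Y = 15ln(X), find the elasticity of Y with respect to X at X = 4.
Elasticity = 1/ln(4) ≈ 0.7213

Elasticity = (dY/dX) · (X/Y)

dY/dX = 15/X
At X = 4: dY/dX = 15/4, Y = 15·ln(4)

Elasticity = (15/4) · (4 / (15·ln(4))) = 1/ln(4) ≈ 0.7213

Interpretation: for a small percentage change in X, the percentage change in Y is approximately 0.72 times as large.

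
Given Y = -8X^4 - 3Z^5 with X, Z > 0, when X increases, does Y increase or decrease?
Y decreases

Taking the partial derivative:
∂Y/∂X = -32X^3

∂Y/∂X = -32X^3 < 0 (assuming positive values)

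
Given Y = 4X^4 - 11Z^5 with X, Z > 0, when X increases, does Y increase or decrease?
Y increases

Taking the partial derivative:
∂Y/∂X = 16X^3

∂Y/∂X = 16X^3 > 0 (assuming positive values)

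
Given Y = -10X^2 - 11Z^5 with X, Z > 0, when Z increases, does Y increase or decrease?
Y decreases

Taking the partial derivative:
∂Y/∂Z = -55Z^4

∂Y/∂Z = -55Z^4 < 0 (assuming positive values)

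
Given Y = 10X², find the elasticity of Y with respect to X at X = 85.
Elasticity = 2

Elasticity = (dY/dX) · (X/Y)

dY/dX = 20·X
At X = 85: dY/dX = 1700, Y = 72250

Elasticity = 1700 · (85 / 72250) = 2

Interpretation: for a small percentage change in X, the percentage change in Y is approximately 2.00 times as large.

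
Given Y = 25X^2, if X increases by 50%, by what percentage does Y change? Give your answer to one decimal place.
125.0%

For Y = 25X^2:
If X → X(1 + 0.5)
Then Y → Y · (1 + 0.5)^2
     = Y · 2.2500

Percentage change = ((1 + 0.5)^2 − 1) × 100% = 125.0%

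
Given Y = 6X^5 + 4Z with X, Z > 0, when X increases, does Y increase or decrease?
Y increases

Taking the partial derivative:
∂Y/∂X = 30X^4

∂Y/∂X = 30X^4 > 0 (assuming positive values)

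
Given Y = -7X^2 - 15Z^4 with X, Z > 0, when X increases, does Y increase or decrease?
Y decreases

Taking the partial derivative:
∂Y/∂X = -14X

∂Y/∂X = -14X < 0 (assuming positive values)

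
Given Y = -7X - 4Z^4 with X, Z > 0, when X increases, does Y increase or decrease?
Y decreases

Taking the partial derivative:
∂Y/∂X = -7

∂Y/∂X = -7 < 0 (assuming positive values)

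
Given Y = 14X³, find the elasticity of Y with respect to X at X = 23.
Elasticity = 3

Elasticity = (dY/dX) · (X/Y)

dY/dX = 42·X²
At X = 23: dY/dX = 22218, Y = 170338

Elasticity = 22218 · (23 / 170338) = 3

Interpretation: for a small percentage change in X, the percentage change in Y is approximately 3.00 times as large.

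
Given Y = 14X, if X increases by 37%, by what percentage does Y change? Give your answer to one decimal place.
37.0%

For Y = 14X:
If X → X(1 + 0.37)
Then Y → Y · (1 + 0.37)^1
     = Y · 1.3700

Percentage change = ((1 + 0.37)^1 − 1) × 100% = 37.0%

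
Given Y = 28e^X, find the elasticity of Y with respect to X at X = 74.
Elasticity = 74

Elasticity = (dY/dX) · (X/Y)

dY/dX = 28·e^X
At X = 74: dY/dX = 28·e^74, Y = 28·e^74

Elasticity = (28·e^74) · (74 / (28·e^74)) = 74

Interpretation: for a small percentage change in X, the percentage change in Y is approximately 74.00 times as large.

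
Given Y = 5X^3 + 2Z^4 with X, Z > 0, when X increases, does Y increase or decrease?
Y increases

Taking the partial derivative:
∂Y/∂X = 15X^2

∂Y/∂X = 15X^2 > 0 (assuming positive values)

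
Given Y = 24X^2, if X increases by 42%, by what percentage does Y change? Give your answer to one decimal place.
101.6%

For Y = 24X^2:
If X → X(1 + 0.42)
Then Y → Y · (1 + 0.42)^2
     = Y · 2.0164

Percentage change = ((1 + 0.42)^2 − 1) × 100% ≈ 101.6%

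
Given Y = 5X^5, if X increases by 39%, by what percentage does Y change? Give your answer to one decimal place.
418.9%

For Y = 5X^5:
If X → X(1 + 0.39)
Then Y → Y · (1 + 0.39)^5
     ≈ Y · 5.1889

Percentage change = ((1 + 0.39)^5 − 1) × 100% ≈ 418.9%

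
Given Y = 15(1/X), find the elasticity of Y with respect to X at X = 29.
Elasticity = -1

Elasticity = (dY/dX) · (X/Y)

dY/dX = -15/X²
At X = 29: dY/dX = -15/841, Y = 15/29

Elasticity = (-15/841) · (29 / (15/29)) = -1

Interpretation: for a small percentage change in X, the percentage change in Y is approximately -1.00 times as large.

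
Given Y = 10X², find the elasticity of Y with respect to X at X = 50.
Elasticity = 2

Elasticity = (dY/dX) · (X/Y)

dY/dX = 20·X
At X = 50: dY/dX = 1000, Y = 25000

Elasticity = 1000 · (50 / 25000) = 2

Interpretation: for a small percentage change in X, the percentage change in Y is approximately 2.00 times as large.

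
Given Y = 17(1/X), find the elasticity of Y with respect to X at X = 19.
Elasticity = -1

Elasticity = (dY/dX) · (X/Y)

dY/dX = -17/X²
At X = 19: dY/dX = -17/361, Y = 17/19

Elasticity = (-17/361) · (19 / (17/19)) = -1

Interpretation: for a small percentage change in X, the percentage change in Y is approximately -1.00 times as large.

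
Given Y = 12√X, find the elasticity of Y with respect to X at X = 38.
Elasticity = 1/2

Elasticity = (dY/dX) · (X/Y)

dY/dX = 6/√X
At X = 38: dY/dX = 3·√38/19, Y = 12·√38

Elasticity = (3·√38/19) · (38 / (12·√38)) = 1/2

Interpretation: for a small percentage change in X, the percentage change in Y is approximately 0.50 times as large.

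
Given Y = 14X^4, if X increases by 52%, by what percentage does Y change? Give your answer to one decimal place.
433.8%

For Y = 14X^4:
If X → X(1 + 0.52)
Then Y → Y · (1 + 0.52)^4
     ≈ Y · 5.3379

Percentage change = ((1 + 0.52)^4 − 1) × 100% ≈ 433.8%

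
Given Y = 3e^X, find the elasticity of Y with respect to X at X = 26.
Elasticity = 26

Elasticity = (dY/dX) · (X/Y)

dY/dX = 3·e^X
At X = 26: dY/dX = 3·e^26, Y = 3·e^26

Elasticity = (3·e^26) · (26 / (3·e^26)) = 26

Interpretation: for a small percentage change in X, the percentage change in Y is approximately 26.00 times as large.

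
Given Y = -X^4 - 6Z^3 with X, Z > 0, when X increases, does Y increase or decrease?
Y decreases

Taking the partial derivative:
∂Y/∂X = -4X^3

∂Y/∂X = -4X^3 < 0 (assuming positive values)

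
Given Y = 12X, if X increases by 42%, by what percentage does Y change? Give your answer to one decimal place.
42.0%

For Y = 12X:
If X → X(1 + 0.42)
Then Y → Y · (1 + 0.42)^1
     = Y · 1.4200

Percentage change = ((1 + 0.42)^1 − 1) × 100% = 42.0%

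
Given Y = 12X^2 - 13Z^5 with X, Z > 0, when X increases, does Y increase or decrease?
Y increases

Taking the partial derivative:
∂Y/∂X = 24X

∂Y/∂X = 24X > 0 (assuming positive values)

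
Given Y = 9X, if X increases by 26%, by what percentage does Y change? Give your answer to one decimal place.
26.0%

For Y = 9X:
If X → X(1 + 0.26)
Then Y → Y · (1 + 0.26)^1
     = Y · 1.2600

Percentage change = ((1 + 0.26)^1 − 1) × 100% = 26.0%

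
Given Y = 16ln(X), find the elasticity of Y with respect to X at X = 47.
Elasticity = 1/ln(47) ≈ 0.2597

Elasticity = (dY/dX) · (X/Y)

dY/dX = 16/X
At X = 47: dY/dX = 16/47, Y = 16·ln(47)

Elasticity = (16/47) · (47 / (16·ln(47))) = 1/ln(47) ≈ 0.2597

Interpretation: for a small percentage change in X, the percentage change in Y is approximately 0.26 times as large.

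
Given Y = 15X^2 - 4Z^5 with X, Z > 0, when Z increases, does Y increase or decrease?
Y decreases

Taking the partial derivative:
∂Y/∂Z = -20Z^4

∂Y/∂Z = -20Z^4 < 0 (assuming positive values)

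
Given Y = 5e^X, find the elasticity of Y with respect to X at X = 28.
Elasticity = 28

Elasticity = (dY/dX) · (X/Y)

dY/dX = 5·e^X
At X = 28: dY/dX = 5·e^28, Y = 5·e^28

Elasticity = (5·e^28) · (28 / (5·e^28)) = 28

Interpretation: for a small percentage change in X, the percentage change in Y is approximately 28.00 times as large.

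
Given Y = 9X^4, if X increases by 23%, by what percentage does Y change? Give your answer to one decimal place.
128.9%

For Y = 9X^4:
If X → X(1 + 0.23)
Then Y → Y · (1 + 0.23)^4
     ≈ Y · 2.2889

Percentage change = ((1 + 0.23)^4 − 1) × 100% ≈ 128.9%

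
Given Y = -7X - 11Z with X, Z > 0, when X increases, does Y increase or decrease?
Y decreases

Taking the partial derivative:
∂Y/∂X = -7

∂Y/∂X = -7 < 0 (assuming positive values)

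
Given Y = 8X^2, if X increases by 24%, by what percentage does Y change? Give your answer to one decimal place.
53.8%

For Y = 8X^2:
If X → X(1 + 0.24)
Then Y → Y · (1 + 0.24)^2
     = Y · 1.5376

Percentage change = ((1 + 0.24)^2 − 1) × 100% ≈ 53.8%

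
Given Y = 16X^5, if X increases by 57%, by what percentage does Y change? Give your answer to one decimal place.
853.9%

For Y = 16X^5:
If X → X(1 + 0.57)
Then Y → Y · (1 + 0.57)^5
     ≈ Y · 9.5389

Percentage change = ((1 + 0.57)^5 − 1) × 100% ≈ 853.9%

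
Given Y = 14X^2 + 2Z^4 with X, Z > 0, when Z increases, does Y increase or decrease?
Y increases

Taking the partial derivative:
∂Y/∂Z = 8Z^3

∂Y/∂Z = 8Z^3 > 0 (assuming positive values)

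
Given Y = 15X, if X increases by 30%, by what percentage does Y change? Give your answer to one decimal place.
30.0%

For Y = 15X:
If X → X(1 + 0.3)
Then Y → Y · (1 + 0.3)^1
     = Y · 1.3000

Percentage change = ((1 + 0.3)^1 − 1) × 100% = 30.0%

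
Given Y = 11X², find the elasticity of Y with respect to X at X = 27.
Elasticity = 2

Elasticity = (dY/dX) · (X/Y)

dY/dX = 22·X
At X = 27: dY/dX = 594, Y = 8019

Elasticity = 594 · (27 / 8019) = 2

Interpretation: for a small percentage change in X, the percentage change in Y is approximately 2.00 times as large.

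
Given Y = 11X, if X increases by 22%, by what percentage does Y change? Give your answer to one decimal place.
22.0%

For Y = 11X:
If X → X(1 + 0.22)
Then Y → Y · (1 + 0.22)^1
     = Y · 1.2200

Percentage change = ((1 + 0.22)^1 − 1) × 100% = 22.0%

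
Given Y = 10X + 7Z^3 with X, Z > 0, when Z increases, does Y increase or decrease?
Y increases

Taking the partial derivative:
∂Y/∂Z = 21Z^2

∂Y/∂Z = 21Z^2 > 0 (assuming positive values)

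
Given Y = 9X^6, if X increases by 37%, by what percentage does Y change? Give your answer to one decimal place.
561.2%

For Y = 9X^6:
If X → X(1 + 0.37)
Then Y → Y · (1 + 0.37)^6
     ≈ Y · 6.6119

Percentage change = ((1 + 0.37)^6 − 1) × 100% ≈ 561.2%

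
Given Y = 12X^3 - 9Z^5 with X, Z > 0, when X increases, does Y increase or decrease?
Y increases

Taking the partial derivative:
∂Y/∂X = 36X^2

∂Y/∂X = 36X^2 > 0 (assuming positive values)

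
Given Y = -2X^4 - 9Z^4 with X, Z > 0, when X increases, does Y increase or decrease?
Y decreases

Taking the partial derivative:
∂Y/∂X = -8X^3

∂Y/∂X = -8X^3 < 0 (assuming positive values)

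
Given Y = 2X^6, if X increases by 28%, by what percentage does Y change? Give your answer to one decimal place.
339.8%

For Y = 2X^6:
If X → X(1 + 0.28)
Then Y → Y · (1 + 0.28)^6
     ≈ Y · 4.3980

Percentage change = ((1 + 0.28)^6 − 1) × 100% ≈ 339.8%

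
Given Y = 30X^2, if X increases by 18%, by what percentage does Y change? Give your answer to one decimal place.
39.2%

For Y = 30X^2:
If X → X(1 + 0.18)
Then Y → Y · (1 + 0.18)^2
     = Y · 1.3924

Percentage change = ((1 + 0.18)^2 − 1) × 100% ≈ 39.2%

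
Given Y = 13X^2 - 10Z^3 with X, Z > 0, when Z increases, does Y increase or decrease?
Y decreases

Taking the partial derivative:
∂Y/∂Z = -30Z^2

∂Y/∂Z = -30Z^2 < 0 (assuming positive values)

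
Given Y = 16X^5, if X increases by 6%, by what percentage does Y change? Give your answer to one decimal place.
33.8%

For Y = 16X^5:
If X → X(1 + 0.06)
Then Y → Y · (1 + 0.06)^5
     ≈ Y · 1.3382

Percentage change = ((1 + 0.06)^5 − 1) × 100% ≈ 33.8%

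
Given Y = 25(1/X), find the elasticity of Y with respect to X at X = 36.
Elasticity = -1

Elasticity = (dY/dX) · (X/Y)

dY/dX = -25/X²
At X = 36: dY/dX = -25/1296, Y = 25/36

Elasticity = (-25/1296) · (36 / (25/36)) = -1

Interpretation: for a small percentage change in X, the percentage change in Y is approximately -1.00 times as large.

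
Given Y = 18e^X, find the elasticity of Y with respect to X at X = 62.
Elasticity = 62

Elasticity = (dY/dX) · (X/Y)

dY/dX = 18·e^X
At X = 62: dY/dX = 18·e^62, Y = 18·e^62

Elasticity = (18·e^62) · (62 / (18·e^62)) = 62

Interpretation: for a small percentage change in X, the percentage change in Y is approximately 62.00 times as large.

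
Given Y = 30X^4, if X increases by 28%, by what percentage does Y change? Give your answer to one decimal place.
168.4%

For Y = 30X^4:
If X → X(1 + 0.28)
Then Y → Y · (1 + 0.28)^4
     ≈ Y · 2.6844

Percentage change = ((1 + 0.28)^4 − 1) × 100% ≈ 168.4%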